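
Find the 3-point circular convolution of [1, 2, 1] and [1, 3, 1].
Use y[k] = Σ_j u[j]·v[(k-j) mod 3]. y[0] = 1×1 + 2×1 + 1×3 = 6; y[1] = 1×3 + 2×1 + 1×1 = 6; y[2] = 1×1 + 2×3 + 1×1 = 8. Result: [6, 6, 8]

[6, 6, 8]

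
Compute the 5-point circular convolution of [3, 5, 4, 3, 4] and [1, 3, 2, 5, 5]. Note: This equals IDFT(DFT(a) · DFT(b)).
Either evaluate y[k] = Σ_j a[j]·b[(k-j) mod 5] directly, or use IDFT(DFT(a) · DFT(b)). y[0] = 3×1 + 5×5 + 4×5 + 3×2 + 4×3 = 66; y[1] = 3×3 + 5×1 + 4×5 + 3×5 + 4×2 = 57; y[2] = 3×2 + 5×3 + 4×1 + 3×5 + 4×5 = 60; y[3] = 3×5 + 5×2 + 4×3 + 3×1 + 4×5 = 60; y[4] = 3×5 + 5×5 + 4×2 + 3×3 + 4×1 = 61. Result: [66, 57, 60, 60, 61]

[66, 57, 60, 60, 61]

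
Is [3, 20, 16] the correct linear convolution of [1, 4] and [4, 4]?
Recompute linear convolution of [1, 4] and [4, 4]: y[0] = 1×4 = 4; y[1] = 1×4 + 4×4 = 20; y[2] = 4×4 = 16 → [4, 20, 16]. Compare to given [3, 20, 16]: they differ at index 0: given 3, correct 4, so answer: No

No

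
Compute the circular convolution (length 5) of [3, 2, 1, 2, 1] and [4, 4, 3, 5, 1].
Use y[k] = Σ_j f[j]·g[(k-j) mod 5]. y[0] = 3×4 + 2×1 + 1×5 + 2×3 + 1×4 = 29; y[1] = 3×4 + 2×4 + 1×1 + 2×5 + 1×3 = 34; y[2] = 3×3 + 2×4 + 1×4 + 2×1 + 1×5 = 28; y[3] = 3×5 + 2×3 + 1×4 + 2×4 + 1×1 = 34; y[4] = 3×1 + 2×5 + 1×3 + 2×4 + 1×4 = 28. Result: [29, 34, 28, 34, 28]

[29, 34, 28, 34, 28]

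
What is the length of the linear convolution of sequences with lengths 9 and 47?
Linear/full convolution length: m + n - 1 = 9 + 47 - 1 = 55

55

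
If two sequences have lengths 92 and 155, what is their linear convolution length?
Linear/full convolution length: m + n - 1 = 92 + 155 - 1 = 246

246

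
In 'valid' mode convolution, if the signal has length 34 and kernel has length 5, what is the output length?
'Valid' mode counts only positions where the kernel fully overlaps the signal: m - n + 1 = 34 - 5 + 1 = 30

30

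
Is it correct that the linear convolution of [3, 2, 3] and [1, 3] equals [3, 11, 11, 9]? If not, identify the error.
Recompute linear convolution of [3, 2, 3] and [1, 3]: y[0] = 3×1 = 3; y[1] = 3×3 + 2×1 = 11; y[2] = 2×3 + 3×1 = 9; y[3] = 3×3 = 9 → [3, 11, 9, 9]. Compare to given [3, 11, 11, 9]: they differ at index 2: given 11, correct 9, so answer: No

No. Error at index 2: given 11, correct 9.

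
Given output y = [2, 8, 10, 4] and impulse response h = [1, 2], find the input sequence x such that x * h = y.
Deconvolve y=[2, 8, 10, 4] by h=[1, 2]. Since h[0]=1, solve forward: x[0] = y[0] / 1 = 2; x[1] = (y[1] - 2×2) / 1 = 4; x[2] = (y[2] - 4×2) / 1 = 2. So x = [2, 4, 2]. Check by forward convolution: y[0] = 2×1 = 2; y[1] = 2×2 + 4×1 = 8; y[2] = 4×2 + 2×1 = 10; y[3] = 2×2 = 4

[2, 4, 2]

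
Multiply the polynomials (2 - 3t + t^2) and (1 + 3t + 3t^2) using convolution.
Ascending coefficients: a = [2, -3, 1], b = [1, 3, 3]. c[0] = 2×1 = 2; c[1] = 2×3 + -3×1 = 3; c[2] = 2×3 + -3×3 + 1×1 = -2; c[3] = -3×3 + 1×3 = -6; c[4] = 1×3 = 3. Result coefficients: [2, 3, -2, -6, 3] → 2 + 3t - 2t^2 - 6t^3 + 3t^4

2 + 3t - 2t^2 - 6t^3 + 3t^4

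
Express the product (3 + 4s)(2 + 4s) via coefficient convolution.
Ascending coefficients: a = [3, 4], b = [2, 4]. c[0] = 3×2 = 6; c[1] = 3×4 + 4×2 = 20; c[2] = 4×4 = 16. Result coefficients: [6, 20, 16] → 6 + 20s + 16s^2

6 + 20s + 16s^2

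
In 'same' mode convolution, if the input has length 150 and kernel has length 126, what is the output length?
'Same' mode returns an output with the same length as the input: 150

150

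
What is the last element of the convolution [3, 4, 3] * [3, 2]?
Use y[k] = Σ_i a[i]·b[k-i] at k=3. y[3] = 3×2 = 6

6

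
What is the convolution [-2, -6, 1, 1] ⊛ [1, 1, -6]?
y[0] = -2×1 = -2; y[1] = -2×1 + -6×1 = -8; y[2] = -2×-6 + -6×1 + 1×1 = 7; y[3] = -6×-6 + 1×1 + 1×1 = 38; y[4] = 1×-6 + 1×1 = -5; y[5] = 1×-6 = -6

[-2, -8, 7, 38, -5, -6]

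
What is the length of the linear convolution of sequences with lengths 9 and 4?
Linear/full convolution length: m + n - 1 = 9 + 4 - 1 = 12

12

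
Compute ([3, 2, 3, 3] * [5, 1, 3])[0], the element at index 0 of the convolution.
Use y[k] = Σ_i a[i]·b[k-i] at k=0. y[0] = 3×5 = 15

15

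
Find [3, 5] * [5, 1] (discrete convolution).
y[0] = 3×5 = 15; y[1] = 3×1 + 5×5 = 28; y[2] = 5×1 = 5

[15, 28, 5]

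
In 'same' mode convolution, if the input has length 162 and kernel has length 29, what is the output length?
'Same' mode returns an output with the same length as the input: 162

162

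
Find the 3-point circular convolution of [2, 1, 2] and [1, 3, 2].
Use y[k] = Σ_j u[j]·v[(k-j) mod 3]. y[0] = 2×1 + 1×2 + 2×3 = 10; y[1] = 2×3 + 1×1 + 2×2 = 11; y[2] = 2×2 + 1×3 + 2×1 = 9. Result: [10, 11, 9]

[10, 11, 9]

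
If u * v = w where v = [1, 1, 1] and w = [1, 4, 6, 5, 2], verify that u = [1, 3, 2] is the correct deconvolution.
Forward-compute [1, 3, 2] * [1, 1, 1]: w[0] = 1×1 = 1; w[1] = 1×1 + 3×1 = 4; w[2] = 1×1 + 3×1 + 2×1 = 6; w[3] = 3×1 + 2×1 = 5; w[4] = 2×1 = 2 → [1, 4, 6, 5, 2]. Matches given w = [1, 4, 6, 5, 2], so verified.

Verified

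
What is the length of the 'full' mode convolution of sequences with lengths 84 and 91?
Linear/full convolution length: m + n - 1 = 84 + 91 - 1 = 174

174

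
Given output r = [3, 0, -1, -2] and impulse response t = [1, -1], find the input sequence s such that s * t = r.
Deconvolve r=[3, 0, -1, -2] by t=[1, -1]. Since t[0]=1, solve forward: s[0] = r[0] / 1 = 3; s[1] = (r[1] - 3×-1) / 1 = 3; s[2] = (r[2] - 3×-1) / 1 = 2. So s = [3, 3, 2]. Check by forward convolution: r[0] = 3×1 = 3; r[1] = 3×-1 + 3×1 = 0; r[2] = 3×-1 + 2×1 = -1; r[3] = 2×-1 = -2

[3, 3, 2]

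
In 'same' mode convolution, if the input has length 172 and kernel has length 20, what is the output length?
'Same' mode returns an output with the same length as the input: 172

172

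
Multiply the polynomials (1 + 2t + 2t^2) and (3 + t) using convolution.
Ascending coefficients: a = [1, 2, 2], b = [3, 1]. c[0] = 1×3 = 3; c[1] = 1×1 + 2×3 = 7; c[2] = 2×1 + 2×3 = 8; c[3] = 2×1 = 2. Result coefficients: [3, 7, 8, 2] → 3 + 7t + 8t^2 + 2t^3

3 + 7t + 8t^2 + 2t^3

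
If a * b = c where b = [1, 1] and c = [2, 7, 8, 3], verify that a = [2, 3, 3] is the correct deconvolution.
Forward-compute [2, 3, 3] * [1, 1]: c[0] = 2×1 = 2; c[1] = 2×1 + 3×1 = 5; c[2] = 3×1 + 3×1 = 6; c[3] = 3×1 = 3 → [2, 5, 6, 3]. Does not match given c = [2, 7, 8, 3].

Not verified. [2, 3, 3] * [1, 1] = [2, 5, 6, 3], which differs from [2, 7, 8, 3] at index 1.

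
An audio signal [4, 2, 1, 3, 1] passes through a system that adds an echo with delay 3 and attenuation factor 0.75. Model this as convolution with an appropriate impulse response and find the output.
Direct-path + delayed-attenuated-path model → impulse response h = [1, 0, 0, 0.75] (1 at lag 0, 0.75 at lag 3). Output y[n] = x[n] + 0.75·x[n - 3] (with x[n] = 0 outside 0..4): y[0] = 4 + 0.75×0 = 4; y[1] = 2 + 0.75×0 = 2; y[2] = 1 + 0.75×0 = 1; y[3] = 3 + 0.75×4 = 6.0; y[4] = 1 + 0.75×2 = 2.5; y[5] = 0 + 0.75×1 = 0.75; y[6] = 0 + 0.75×3 = 2.25; y[7] = 0 + 0.75×1 = 0.75. So y = [4, 2, 1, 6.0, 2.5, 0.75, 2.25, 0.75]

[4, 2, 1, 6.0, 2.5, 0.75, 2.25, 0.75]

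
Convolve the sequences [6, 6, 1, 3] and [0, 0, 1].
y[0] = 6×0 = 0; y[1] = 6×0 + 6×0 = 0; y[2] = 6×1 + 6×0 + 1×0 = 6; y[3] = 6×1 + 1×0 + 3×0 = 6; y[4] = 1×1 + 3×0 = 1; y[5] = 3×1 = 3

[0, 0, 6, 6, 1, 3]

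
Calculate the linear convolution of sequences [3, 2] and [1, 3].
y[0] = 3×1 = 3; y[1] = 3×3 + 2×1 = 11; y[2] = 2×3 = 6

[3, 11, 6]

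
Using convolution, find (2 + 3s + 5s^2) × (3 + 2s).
Ascending coefficients: a = [2, 3, 5], b = [3, 2]. c[0] = 2×3 = 6; c[1] = 2×2 + 3×3 = 13; c[2] = 3×2 + 5×3 = 21; c[3] = 5×2 = 10. Result coefficients: [6, 13, 21, 10] → 6 + 13s + 21s^2 + 10s^3

6 + 13s + 21s^2 + 10s^3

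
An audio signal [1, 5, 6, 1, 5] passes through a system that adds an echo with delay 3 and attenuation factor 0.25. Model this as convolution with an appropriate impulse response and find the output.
Direct-path + delayed-attenuated-path model → impulse response h = [1, 0, 0, 0.25] (1 at lag 0, 0.25 at lag 3). Output y[n] = x[n] + 0.25·x[n - 3] (with x[n] = 0 outside 0..4): y[0] = 1 + 0.25×0 = 1; y[1] = 5 + 0.25×0 = 5; y[2] = 6 + 0.25×0 = 6; y[3] = 1 + 0.25×1 = 1.25; y[4] = 5 + 0.25×5 = 6.25; y[5] = 0 + 0.25×6 = 1.5; y[6] = 0 + 0.25×1 = 0.25; y[7] = 0 + 0.25×5 = 1.25. So y = [1, 5, 6, 1.25, 6.25, 1.5, 0.25, 1.25]

[1, 5, 6, 1.25, 6.25, 1.5, 0.25, 1.25]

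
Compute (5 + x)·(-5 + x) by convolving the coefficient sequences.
Ascending coefficients: a = [5, 1], b = [-5, 1]. c[0] = 5×-5 = -25; c[1] = 5×1 + 1×-5 = 0; c[2] = 1×1 = 1. Result coefficients: [-25, 0, 1] → -25 + x^2

-25 + x^2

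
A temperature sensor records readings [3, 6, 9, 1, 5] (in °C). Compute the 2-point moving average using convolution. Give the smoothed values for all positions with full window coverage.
2-point moving average kernel = [1, 1]. Apply in 'valid' mode (full window coverage): avg[0] = (3 + 6) / 2 = 4.5; avg[1] = (6 + 9) / 2 = 7.5; avg[2] = (9 + 1) / 2 = 5.0; avg[3] = (1 + 5) / 2 = 3.0. Smoothed values: [4.5, 7.5, 5.0, 3.0]

[4.5, 7.5, 5.0, 3.0]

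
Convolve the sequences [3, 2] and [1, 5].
y[0] = 3×1 = 3; y[1] = 3×5 + 2×1 = 17; y[2] = 2×5 = 10

[3, 17, 10]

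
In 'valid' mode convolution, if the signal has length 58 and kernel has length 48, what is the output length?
'Valid' mode counts only positions where the kernel fully overlaps the signal: m - n + 1 = 58 - 48 + 1 = 11

11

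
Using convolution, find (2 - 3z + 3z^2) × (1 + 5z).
Ascending coefficients: a = [2, -3, 3], b = [1, 5]. c[0] = 2×1 = 2; c[1] = 2×5 + -3×1 = 7; c[2] = -3×5 + 3×1 = -12; c[3] = 3×5 = 15. Result coefficients: [2, 7, -12, 15] → 2 + 7z - 12z^2 + 15z^3

2 + 7z - 12z^2 + 15z^3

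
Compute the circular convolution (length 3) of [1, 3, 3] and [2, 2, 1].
Use y[k] = Σ_j x[j]·h[(k-j) mod 3]. y[0] = 1×2 + 3×1 + 3×2 = 11; y[1] = 1×2 + 3×2 + 3×1 = 11; y[2] = 1×1 + 3×2 + 3×2 = 13. Result: [11, 11, 13]

[11, 11, 13]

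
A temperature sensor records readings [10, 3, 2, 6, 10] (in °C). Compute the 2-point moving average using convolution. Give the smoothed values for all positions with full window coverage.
2-point moving average kernel = [1, 1]. Apply in 'valid' mode (full window coverage): avg[0] = (10 + 3) / 2 = 6.5; avg[1] = (3 + 2) / 2 = 2.5; avg[2] = (2 + 6) / 2 = 4.0; avg[3] = (6 + 10) / 2 = 8.0. Smoothed values: [6.5, 2.5, 4.0, 8.0]

[6.5, 2.5, 4.0, 8.0]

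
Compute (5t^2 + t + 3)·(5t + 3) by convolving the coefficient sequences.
Ascending coefficients: a = [3, 1, 5], b = [3, 5]. c[0] = 3×3 = 9; c[1] = 3×5 + 1×3 = 18; c[2] = 1×5 + 5×3 = 20; c[3] = 5×5 = 25. Result coefficients: [9, 18, 20, 25] → 25t^3 + 20t^2 + 18t + 9

25t^3 + 20t^2 + 18t + 9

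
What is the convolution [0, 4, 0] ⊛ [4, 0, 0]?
y[0] = 0×4 = 0; y[1] = 0×0 + 4×4 = 16; y[2] = 0×0 + 4×0 + 0×4 = 0; y[3] = 4×0 + 0×0 = 0; y[4] = 0×0 = 0

[0, 16, 0, 0, 0]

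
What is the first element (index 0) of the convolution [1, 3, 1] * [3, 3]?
Use y[k] = Σ_i a[i]·b[k-i] at k=0. y[0] = 1×3 = 3

3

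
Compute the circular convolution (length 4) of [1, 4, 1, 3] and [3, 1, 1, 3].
Use y[k] = Σ_j a[j]·b[(k-j) mod 4]. y[0] = 1×3 + 4×3 + 1×1 + 3×1 = 19; y[1] = 1×1 + 4×3 + 1×3 + 3×1 = 19; y[2] = 1×1 + 4×1 + 1×3 + 3×3 = 17; y[3] = 1×3 + 4×1 + 1×1 + 3×3 = 17. Result: [19, 19, 17, 17]

[19, 19, 17, 17]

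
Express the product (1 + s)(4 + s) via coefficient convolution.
Ascending coefficients: a = [1, 1], b = [4, 1]. c[0] = 1×4 = 4; c[1] = 1×1 + 1×4 = 5; c[2] = 1×1 = 1. Result coefficients: [4, 5, 1] → 4 + 5s + s^2

4 + 5s + s^2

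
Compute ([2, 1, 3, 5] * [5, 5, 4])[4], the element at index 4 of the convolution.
Use y[k] = Σ_i a[i]·b[k-i] at k=4. y[4] = 3×4 + 5×5 = 37

37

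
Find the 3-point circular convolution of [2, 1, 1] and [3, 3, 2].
Use y[k] = Σ_j a[j]·b[(k-j) mod 3]. y[0] = 2×3 + 1×2 + 1×3 = 11; y[1] = 2×3 + 1×3 + 1×2 = 11; y[2] = 2×2 + 1×3 + 1×3 = 10. Result: [11, 11, 10]

[11, 11, 10]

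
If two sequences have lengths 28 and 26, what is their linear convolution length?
Linear/full convolution length: m + n - 1 = 28 + 26 - 1 = 53

53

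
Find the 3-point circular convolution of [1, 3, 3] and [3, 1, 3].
Use y[k] = Σ_j x[j]·h[(k-j) mod 3]. y[0] = 1×3 + 3×3 + 3×1 = 15; y[1] = 1×1 + 3×3 + 3×3 = 19; y[2] = 1×3 + 3×1 + 3×3 = 15. Result: [15, 19, 15]

[15, 19, 15]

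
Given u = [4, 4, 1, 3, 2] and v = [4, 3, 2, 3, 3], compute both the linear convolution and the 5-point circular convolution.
Linear: y_lin[0] = 4×4 = 16; y_lin[1] = 4×3 + 4×4 = 28; y_lin[2] = 4×2 + 4×3 + 1×4 = 24; y_lin[3] = 4×3 + 4×2 + 1×3 + 3×4 = 35; y_lin[4] = 4×3 + 4×3 + 1×2 + 3×3 + 2×4 = 43; y_lin[5] = 4×3 + 1×3 + 3×2 + 2×3 = 27; y_lin[6] = 1×3 + 3×3 + 2×2 = 16; y_lin[7] = 3×3 + 2×3 = 15; y_lin[8] = 2×3 = 6 → [16, 28, 24, 35, 43, 27, 16, 15, 6]. Circular (length 5): y[0] = 4×4 + 4×3 + 1×3 + 3×2 + 2×3 = 43; y[1] = 4×3 + 4×4 + 1×3 + 3×3 + 2×2 = 44; y[2] = 4×2 + 4×3 + 1×4 + 3×3 + 2×3 = 39; y[3] = 4×3 + 4×2 + 1×3 + 3×4 + 2×3 = 41; y[4] = 4×3 + 4×3 + 1×2 + 3×3 + 2×4 = 43 → [43, 44, 39, 41, 43]

Linear: [16, 28, 24, 35, 43, 27, 16, 15, 6], Circular: [43, 44, 39, 41, 43]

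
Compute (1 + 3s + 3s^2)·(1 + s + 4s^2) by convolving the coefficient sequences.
Ascending coefficients: a = [1, 3, 3], b = [1, 1, 4]. c[0] = 1×1 = 1; c[1] = 1×1 + 3×1 = 4; c[2] = 1×4 + 3×1 + 3×1 = 10; c[3] = 3×4 + 3×1 = 15; c[4] = 3×4 = 12. Result coefficients: [1, 4, 10, 15, 12] → 1 + 4s + 10s^2 + 15s^3 + 12s^4

1 + 4s + 10s^2 + 15s^3 + 12s^4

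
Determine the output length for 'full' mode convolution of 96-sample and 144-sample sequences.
Linear/full convolution length: m + n - 1 = 96 + 144 - 1 = 239

239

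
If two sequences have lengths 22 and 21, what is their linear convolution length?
Linear/full convolution length: m + n - 1 = 22 + 21 - 1 = 42

42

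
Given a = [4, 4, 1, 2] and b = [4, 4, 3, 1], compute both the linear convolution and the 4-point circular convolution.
Linear: y_lin[0] = 4×4 = 16; y_lin[1] = 4×4 + 4×4 = 32; y_lin[2] = 4×3 + 4×4 + 1×4 = 32; y_lin[3] = 4×1 + 4×3 + 1×4 + 2×4 = 28; y_lin[4] = 4×1 + 1×3 + 2×4 = 15; y_lin[5] = 1×1 + 2×3 = 7; y_lin[6] = 2×1 = 2 → [16, 32, 32, 28, 15, 7, 2]. Circular (length 4): y[0] = 4×4 + 4×1 + 1×3 + 2×4 = 31; y[1] = 4×4 + 4×4 + 1×1 + 2×3 = 39; y[2] = 4×3 + 4×4 + 1×4 + 2×1 = 34; y[3] = 4×1 + 4×3 + 1×4 + 2×4 = 28 → [31, 39, 34, 28]

Linear: [16, 32, 32, 28, 15, 7, 2], Circular: [31, 39, 34, 28]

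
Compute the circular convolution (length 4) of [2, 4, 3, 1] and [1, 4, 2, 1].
Use y[k] = Σ_j a[j]·b[(k-j) mod 4]. y[0] = 2×1 + 4×1 + 3×2 + 1×4 = 16; y[1] = 2×4 + 4×1 + 3×1 + 1×2 = 17; y[2] = 2×2 + 4×4 + 3×1 + 1×1 = 24; y[3] = 2×1 + 4×2 + 3×4 + 1×1 = 23. Result: [16, 17, 24, 23]

[16, 17, 24, 23]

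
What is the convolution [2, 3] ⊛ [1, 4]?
y[0] = 2×1 = 2; y[1] = 2×4 + 3×1 = 11; y[2] = 3×4 = 12

[2, 11, 12]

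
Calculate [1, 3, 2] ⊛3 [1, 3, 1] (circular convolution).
Use y[k] = Σ_j a[j]·b[(k-j) mod 3]. y[0] = 1×1 + 3×1 + 2×3 = 10; y[1] = 1×3 + 3×1 + 2×1 = 8; y[2] = 1×1 + 3×3 + 2×1 = 12. Result: [10, 8, 12]

[10, 8, 12]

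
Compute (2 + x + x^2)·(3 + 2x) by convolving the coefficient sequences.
Ascending coefficients: a = [2, 1, 1], b = [3, 2]. c[0] = 2×3 = 6; c[1] = 2×2 + 1×3 = 7; c[2] = 1×2 + 1×3 = 5; c[3] = 1×2 = 2. Result coefficients: [6, 7, 5, 2] → 6 + 7x + 5x^2 + 2x^3

6 + 7x + 5x^2 + 2x^3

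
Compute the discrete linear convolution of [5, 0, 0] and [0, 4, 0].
y[0] = 5×0 = 0; y[1] = 5×4 + 0×0 = 20; y[2] = 5×0 + 0×4 + 0×0 = 0; y[3] = 0×0 + 0×4 = 0; y[4] = 0×0 = 0

[0, 20, 0, 0, 0]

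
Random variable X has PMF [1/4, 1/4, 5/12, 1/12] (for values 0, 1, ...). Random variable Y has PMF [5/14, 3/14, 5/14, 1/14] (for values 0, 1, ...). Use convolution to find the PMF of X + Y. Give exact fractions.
P(X+Y=k) = Σ_i P(X=i)·P(Y=k-i) — a convolution of [1/4, 1/4, 5/12, 1/12] and [5/14, 3/14, 5/14, 1/14]. P(X+Y=0) = (1/4)×(5/14) = 5/56; P(X+Y=1) = (1/4)×(3/14) + (1/4)×(5/14) = 3/56 + 5/56 = 1/7; P(X+Y=2) = (1/4)×(5/14) + (1/4)×(3/14) + (5/12)×(5/14) = 5/56 + 3/56 + 25/168 = 7/24; P(X+Y=3) = (1/4)×(1/14) + (1/4)×(5/14) + (5/12)×(3/14) + (1/12)×(5/14) = 1/56 + 5/56 + 5/56 + 5/168 = 19/84; P(X+Y=4) = (1/4)×(1/14) + (5/12)×(5/14) + (1/12)×(3/14) = 1/56 + 25/168 + 1/56 = 31/168; P(X+Y=5) = (5/12)×(1/14) + (1/12)×(5/14) = 5/168 + 5/168 = 5/84; P(X+Y=6) = (1/12)×(1/14) = 1/168. PMF: [5/56, 1/7, 7/24, 19/84, 31/168, 5/84, 1/168] (sums to 1 ✓)

[5/56, 1/7, 7/24, 19/84, 31/168, 5/84, 1/168]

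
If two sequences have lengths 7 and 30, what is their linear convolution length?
Linear/full convolution length: m + n - 1 = 7 + 30 - 1 = 36

36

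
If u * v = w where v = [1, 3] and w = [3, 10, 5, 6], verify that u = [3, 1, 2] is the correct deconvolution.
Forward-compute [3, 1, 2] * [1, 3]: w[0] = 3×1 = 3; w[1] = 3×3 + 1×1 = 10; w[2] = 1×3 + 2×1 = 5; w[3] = 2×3 = 6 → [3, 10, 5, 6]. Matches given w = [3, 10, 5, 6], so verified.

Verified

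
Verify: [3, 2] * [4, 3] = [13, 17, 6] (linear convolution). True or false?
Recompute linear convolution of [3, 2] and [4, 3]: y[0] = 3×4 = 12; y[1] = 3×3 + 2×4 = 17; y[2] = 2×3 = 6 → [12, 17, 6]. Compare to given [13, 17, 6]: they differ at index 0: given 13, correct 12, so answer: No

No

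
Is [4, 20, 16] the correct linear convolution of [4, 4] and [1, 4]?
Recompute linear convolution of [4, 4] and [1, 4]: y[0] = 4×1 = 4; y[1] = 4×4 + 4×1 = 20; y[2] = 4×4 = 16 → [4, 20, 16]. Given [4, 20, 16] matches, so answer: Yes

Yes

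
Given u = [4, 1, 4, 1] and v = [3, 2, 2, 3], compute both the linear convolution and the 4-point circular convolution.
Linear: y_lin[0] = 4×3 = 12; y_lin[1] = 4×2 + 1×3 = 11; y_lin[2] = 4×2 + 1×2 + 4×3 = 22; y_lin[3] = 4×3 + 1×2 + 4×2 + 1×3 = 25; y_lin[4] = 1×3 + 4×2 + 1×2 = 13; y_lin[5] = 4×3 + 1×2 = 14; y_lin[6] = 1×3 = 3 → [12, 11, 22, 25, 13, 14, 3]. Circular (length 4): y[0] = 4×3 + 1×3 + 4×2 + 1×2 = 25; y[1] = 4×2 + 1×3 + 4×3 + 1×2 = 25; y[2] = 4×2 + 1×2 + 4×3 + 1×3 = 25; y[3] = 4×3 + 1×2 + 4×2 + 1×3 = 25 → [25, 25, 25, 25]

Linear: [12, 11, 22, 25, 13, 14, 3], Circular: [25, 25, 25, 25]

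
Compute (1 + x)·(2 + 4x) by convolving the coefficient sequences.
Ascending coefficients: a = [1, 1], b = [2, 4]. c[0] = 1×2 = 2; c[1] = 1×4 + 1×2 = 6; c[2] = 1×4 = 4. Result coefficients: [2, 6, 4] → 2 + 6x + 4x^2

2 + 6x + 4x^2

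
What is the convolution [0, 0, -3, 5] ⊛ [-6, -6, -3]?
y[0] = 0×-6 = 0; y[1] = 0×-6 + 0×-6 = 0; y[2] = 0×-3 + 0×-6 + -3×-6 = 18; y[3] = 0×-3 + -3×-6 + 5×-6 = -12; y[4] = -3×-3 + 5×-6 = -21; y[5] = 5×-3 = -15

[0, 0, 18, -12, -21, -15]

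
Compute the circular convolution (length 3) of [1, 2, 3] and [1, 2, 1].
Use y[k] = Σ_j a[j]·b[(k-j) mod 3]. y[0] = 1×1 + 2×1 + 3×2 = 9; y[1] = 1×2 + 2×1 + 3×1 = 7; y[2] = 1×1 + 2×2 + 3×1 = 8. Result: [9, 7, 8]

[9, 7, 8]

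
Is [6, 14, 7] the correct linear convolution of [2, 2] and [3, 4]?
Recompute linear convolution of [2, 2] and [3, 4]: y[0] = 2×3 = 6; y[1] = 2×4 + 2×3 = 14; y[2] = 2×4 = 8 → [6, 14, 8]. Compare to given [6, 14, 7]: they differ at index 2: given 7, correct 8, so answer: No

No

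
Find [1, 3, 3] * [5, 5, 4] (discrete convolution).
y[0] = 1×5 = 5; y[1] = 1×5 + 3×5 = 20; y[2] = 1×4 + 3×5 + 3×5 = 34; y[3] = 3×4 + 3×5 = 27; y[4] = 3×4 = 12

[5, 20, 34, 27, 12]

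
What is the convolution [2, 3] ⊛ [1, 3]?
y[0] = 2×1 = 2; y[1] = 2×3 + 3×1 = 9; y[2] = 3×3 = 9

[2, 9, 9]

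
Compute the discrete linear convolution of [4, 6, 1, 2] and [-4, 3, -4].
y[0] = 4×-4 = -16; y[1] = 4×3 + 6×-4 = -12; y[2] = 4×-4 + 6×3 + 1×-4 = -2; y[3] = 6×-4 + 1×3 + 2×-4 = -29; y[4] = 1×-4 + 2×3 = 2; y[5] = 2×-4 = -8

[-16, -12, -2, -29, 2, -8]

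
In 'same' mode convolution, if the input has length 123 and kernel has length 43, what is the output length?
'Same' mode returns an output with the same length as the input: 123

123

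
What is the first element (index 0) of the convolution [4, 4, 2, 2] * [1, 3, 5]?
Use y[k] = Σ_i a[i]·b[k-i] at k=0. y[0] = 4×1 = 4

4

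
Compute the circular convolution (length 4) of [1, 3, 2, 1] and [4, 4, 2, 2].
Use y[k] = Σ_j s[j]·t[(k-j) mod 4]. y[0] = 1×4 + 3×2 + 2×2 + 1×4 = 18; y[1] = 1×4 + 3×4 + 2×2 + 1×2 = 22; y[2] = 1×2 + 3×4 + 2×4 + 1×2 = 24; y[3] = 1×2 + 3×2 + 2×4 + 1×4 = 20. Result: [18, 22, 24, 20]

[18, 22, 24, 20]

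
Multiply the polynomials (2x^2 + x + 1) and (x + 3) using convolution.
Ascending coefficients: a = [1, 1, 2], b = [3, 1]. c[0] = 1×3 = 3; c[1] = 1×1 + 1×3 = 4; c[2] = 1×1 + 2×3 = 7; c[3] = 2×1 = 2. Result coefficients: [3, 4, 7, 2] → 2x^3 + 7x^2 + 4x + 3

2x^3 + 7x^2 + 4x + 3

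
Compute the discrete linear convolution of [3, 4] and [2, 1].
y[0] = 3×2 = 6; y[1] = 3×1 + 4×2 = 11; y[2] = 4×1 = 4

[6, 11, 4]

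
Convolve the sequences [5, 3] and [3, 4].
y[0] = 5×3 = 15; y[1] = 5×4 + 3×3 = 29; y[2] = 3×4 = 12

[15, 29, 12]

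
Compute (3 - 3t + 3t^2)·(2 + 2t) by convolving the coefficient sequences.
Ascending coefficients: a = [3, -3, 3], b = [2, 2]. c[0] = 3×2 = 6; c[1] = 3×2 + -3×2 = 0; c[2] = -3×2 + 3×2 = 0; c[3] = 3×2 = 6. Result coefficients: [6, 0, 0, 6] → 6 + 6t^3

6 + 6t^3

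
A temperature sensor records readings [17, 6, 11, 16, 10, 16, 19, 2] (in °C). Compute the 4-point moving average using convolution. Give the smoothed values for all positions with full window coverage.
4-point moving average kernel = [1, 1, 1, 1]. Apply in 'valid' mode (full window coverage): avg[0] = (17 + 6 + 11 + 16) / 4 = 12.5; avg[1] = (6 + 11 + 16 + 10) / 4 = 10.75; avg[2] = (11 + 16 + 10 + 16) / 4 = 13.25; avg[3] = (16 + 10 + 16 + 19) / 4 = 15.25; avg[4] = (10 + 16 + 19 + 2) / 4 = 11.75. Smoothed values: [12.5, 10.75, 13.25, 15.25, 11.75]

[12.5, 10.75, 13.25, 15.25, 11.75]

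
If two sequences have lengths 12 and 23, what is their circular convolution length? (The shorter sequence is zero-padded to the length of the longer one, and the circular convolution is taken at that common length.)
Circular convolution (zero-padding the shorter input) has length max(m, n) = max(12, 23) = 23

23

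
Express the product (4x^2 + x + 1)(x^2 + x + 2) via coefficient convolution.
Ascending coefficients: a = [1, 1, 4], b = [2, 1, 1]. c[0] = 1×2 = 2; c[1] = 1×1 + 1×2 = 3; c[2] = 1×1 + 1×1 + 4×2 = 10; c[3] = 1×1 + 4×1 = 5; c[4] = 4×1 = 4. Result coefficients: [2, 3, 10, 5, 4] → 4x^4 + 5x^3 + 10x^2 + 3x + 2

4x^4 + 5x^3 + 10x^2 + 3x + 2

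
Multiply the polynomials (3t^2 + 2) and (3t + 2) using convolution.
Ascending coefficients: a = [2, 0, 3], b = [2, 3]. c[0] = 2×2 = 4; c[1] = 2×3 + 0×2 = 6; c[2] = 0×3 + 3×2 = 6; c[3] = 3×3 = 9. Result coefficients: [4, 6, 6, 9] → 9t^3 + 6t^2 + 6t + 4

9t^3 + 6t^2 + 6t + 4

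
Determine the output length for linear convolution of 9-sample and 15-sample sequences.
Linear/full convolution length: m + n - 1 = 9 + 15 - 1 = 23

23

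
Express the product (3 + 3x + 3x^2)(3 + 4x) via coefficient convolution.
Ascending coefficients: a = [3, 3, 3], b = [3, 4]. c[0] = 3×3 = 9; c[1] = 3×4 + 3×3 = 21; c[2] = 3×4 + 3×3 = 21; c[3] = 3×4 = 12. Result coefficients: [9, 21, 21, 12] → 9 + 21x + 21x^2 + 12x^3

9 + 21x + 21x^2 + 12x^3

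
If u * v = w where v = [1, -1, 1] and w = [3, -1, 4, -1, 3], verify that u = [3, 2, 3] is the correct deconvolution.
Forward-compute [3, 2, 3] * [1, -1, 1]: w[0] = 3×1 = 3; w[1] = 3×-1 + 2×1 = -1; w[2] = 3×1 + 2×-1 + 3×1 = 4; w[3] = 2×1 + 3×-1 = -1; w[4] = 3×1 = 3 → [3, -1, 4, -1, 3]. Matches given w = [3, -1, 4, -1, 3], so verified.

Verified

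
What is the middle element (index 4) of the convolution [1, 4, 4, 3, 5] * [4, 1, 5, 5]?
Use y[k] = Σ_i a[i]·b[k-i] at k=4. y[4] = 4×5 + 4×5 + 3×1 + 5×4 = 63

63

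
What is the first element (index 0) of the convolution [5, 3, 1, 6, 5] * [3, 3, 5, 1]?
Use y[k] = Σ_i a[i]·b[k-i] at k=0. y[0] = 5×3 = 15

15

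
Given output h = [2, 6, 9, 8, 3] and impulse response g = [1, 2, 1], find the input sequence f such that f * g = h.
Deconvolve h=[2, 6, 9, 8, 3] by g=[1, 2, 1]. Since g[0]=1, solve forward: f[0] = h[0] / 1 = 2; f[1] = (h[1] - 2×2) / 1 = 2; f[2] = (h[2] - 2×2 - 2×1) / 1 = 3. So f = [2, 2, 3]. Check by forward convolution: h[0] = 2×1 = 2; h[1] = 2×2 + 2×1 = 6; h[2] = 2×1 + 2×2 + 3×1 = 9; h[3] = 2×1 + 3×2 = 8; h[4] = 3×1 = 3

[2, 2, 3]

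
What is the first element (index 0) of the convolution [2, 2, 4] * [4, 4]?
Use y[k] = Σ_i a[i]·b[k-i] at k=0. y[0] = 2×4 = 8

8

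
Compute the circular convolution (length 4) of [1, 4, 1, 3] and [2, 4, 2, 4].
Use y[k] = Σ_j x[j]·h[(k-j) mod 4]. y[0] = 1×2 + 4×4 + 1×2 + 3×4 = 32; y[1] = 1×4 + 4×2 + 1×4 + 3×2 = 22; y[2] = 1×2 + 4×4 + 1×2 + 3×4 = 32; y[3] = 1×4 + 4×2 + 1×4 + 3×2 = 22. Result: [32, 22, 32, 22]

[32, 22, 32, 22]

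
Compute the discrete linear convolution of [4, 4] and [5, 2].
y[0] = 4×5 = 20; y[1] = 4×2 + 4×5 = 28; y[2] = 4×2 = 8

[20, 28, 8]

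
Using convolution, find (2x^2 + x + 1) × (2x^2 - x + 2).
Ascending coefficients: a = [1, 1, 2], b = [2, -1, 2]. c[0] = 1×2 = 2; c[1] = 1×-1 + 1×2 = 1; c[2] = 1×2 + 1×-1 + 2×2 = 5; c[3] = 1×2 + 2×-1 = 0; c[4] = 2×2 = 4. Result coefficients: [2, 1, 5, 0, 4] → 4x^4 + 5x^2 + x + 2

4x^4 + 5x^2 + x + 2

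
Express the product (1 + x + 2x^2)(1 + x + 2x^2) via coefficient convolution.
Ascending coefficients: a = [1, 1, 2], b = [1, 1, 2]. c[0] = 1×1 = 1; c[1] = 1×1 + 1×1 = 2; c[2] = 1×2 + 1×1 + 2×1 = 5; c[3] = 1×2 + 2×1 = 4; c[4] = 2×2 = 4. Result coefficients: [1, 2, 5, 4, 4] → 1 + 2x + 5x^2 + 4x^3 + 4x^4

1 + 2x + 5x^2 + 4x^3 + 4x^4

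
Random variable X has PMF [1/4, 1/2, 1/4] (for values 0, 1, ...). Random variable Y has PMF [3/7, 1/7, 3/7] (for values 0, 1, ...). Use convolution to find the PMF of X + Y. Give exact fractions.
P(X+Y=k) = Σ_i P(X=i)·P(Y=k-i) — a convolution of [1/4, 1/2, 1/4] and [3/7, 1/7, 3/7]. P(X+Y=0) = (1/4)×(3/7) = 3/28; P(X+Y=1) = (1/4)×(1/7) + (1/2)×(3/7) = 1/28 + 3/14 = 1/4; P(X+Y=2) = (1/4)×(3/7) + (1/2)×(1/7) + (1/4)×(3/7) = 3/28 + 1/14 + 3/28 = 2/7; P(X+Y=3) = (1/2)×(3/7) + (1/4)×(1/7) = 3/14 + 1/28 = 1/4; P(X+Y=4) = (1/4)×(3/7) = 3/28. PMF: [3/28, 1/4, 2/7, 1/4, 3/28] (sums to 1 ✓)

[3/28, 1/4, 2/7, 1/4, 3/28]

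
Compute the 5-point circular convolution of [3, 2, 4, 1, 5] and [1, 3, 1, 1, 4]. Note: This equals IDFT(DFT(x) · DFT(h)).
Either evaluate y[k] = Σ_j x[j]·h[(k-j) mod 5] directly, or use IDFT(DFT(x) · DFT(h)). y[0] = 3×1 + 2×4 + 4×1 + 1×1 + 5×3 = 31; y[1] = 3×3 + 2×1 + 4×4 + 1×1 + 5×1 = 33; y[2] = 3×1 + 2×3 + 4×1 + 1×4 + 5×1 = 22; y[3] = 3×1 + 2×1 + 4×3 + 1×1 + 5×4 = 38; y[4] = 3×4 + 2×1 + 4×1 + 1×3 + 5×1 = 26. Result: [31, 33, 22, 38, 26]

[31, 33, 22, 38, 26]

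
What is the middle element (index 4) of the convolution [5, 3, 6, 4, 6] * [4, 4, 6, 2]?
Use y[k] = Σ_i a[i]·b[k-i] at k=4. y[4] = 3×2 + 6×6 + 4×4 + 6×4 = 82

82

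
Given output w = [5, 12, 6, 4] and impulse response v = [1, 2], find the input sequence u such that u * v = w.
Deconvolve w=[5, 12, 6, 4] by v=[1, 2]. Since v[0]=1, solve forward: u[0] = w[0] / 1 = 5; u[1] = (w[1] - 5×2) / 1 = 2; u[2] = (w[2] - 2×2) / 1 = 2. So u = [5, 2, 2]. Check by forward convolution: w[0] = 5×1 = 5; w[1] = 5×2 + 2×1 = 12; w[2] = 2×2 + 2×1 = 6; w[3] = 2×2 = 4

[5, 2, 2]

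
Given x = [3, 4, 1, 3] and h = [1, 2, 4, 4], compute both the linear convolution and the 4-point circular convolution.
Linear: y_lin[0] = 3×1 = 3; y_lin[1] = 3×2 + 4×1 = 10; y_lin[2] = 3×4 + 4×2 + 1×1 = 21; y_lin[3] = 3×4 + 4×4 + 1×2 + 3×1 = 33; y_lin[4] = 4×4 + 1×4 + 3×2 = 26; y_lin[5] = 1×4 + 3×4 = 16; y_lin[6] = 3×4 = 12 → [3, 10, 21, 33, 26, 16, 12]. Circular (length 4): y[0] = 3×1 + 4×4 + 1×4 + 3×2 = 29; y[1] = 3×2 + 4×1 + 1×4 + 3×4 = 26; y[2] = 3×4 + 4×2 + 1×1 + 3×4 = 33; y[3] = 3×4 + 4×4 + 1×2 + 3×1 = 33 → [29, 26, 33, 33]

Linear: [3, 10, 21, 33, 26, 16, 12], Circular: [29, 26, 33, 33]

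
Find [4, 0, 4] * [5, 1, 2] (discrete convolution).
y[0] = 4×5 = 20; y[1] = 4×1 + 0×5 = 4; y[2] = 4×2 + 0×1 + 4×5 = 28; y[3] = 0×2 + 4×1 = 4; y[4] = 4×2 = 8

[20, 4, 28, 4, 8]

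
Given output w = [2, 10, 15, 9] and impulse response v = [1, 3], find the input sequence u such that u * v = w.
Deconvolve w=[2, 10, 15, 9] by v=[1, 3]. Since v[0]=1, solve forward: u[0] = w[0] / 1 = 2; u[1] = (w[1] - 2×3) / 1 = 4; u[2] = (w[2] - 4×3) / 1 = 3. So u = [2, 4, 3]. Check by forward convolution: w[0] = 2×1 = 2; w[1] = 2×3 + 4×1 = 10; w[2] = 4×3 + 3×1 = 15; w[3] = 3×3 = 9

[2, 4, 3]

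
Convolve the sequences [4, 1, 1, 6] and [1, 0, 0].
y[0] = 4×1 = 4; y[1] = 4×0 + 1×1 = 1; y[2] = 4×0 + 1×0 + 1×1 = 1; y[3] = 1×0 + 1×0 + 6×1 = 6; y[4] = 1×0 + 6×0 = 0; y[5] = 6×0 = 0

[4, 1, 1, 6, 0, 0]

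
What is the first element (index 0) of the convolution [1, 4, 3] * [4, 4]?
Use y[k] = Σ_i a[i]·b[k-i] at k=0. y[0] = 1×4 = 4

4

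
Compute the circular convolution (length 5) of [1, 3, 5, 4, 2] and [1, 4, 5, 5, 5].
Use y[k] = Σ_j u[j]·v[(k-j) mod 5]. y[0] = 1×1 + 3×5 + 5×5 + 4×5 + 2×4 = 69; y[1] = 1×4 + 3×1 + 5×5 + 4×5 + 2×5 = 62; y[2] = 1×5 + 3×4 + 5×1 + 4×5 + 2×5 = 52; y[3] = 1×5 + 3×5 + 5×4 + 4×1 + 2×5 = 54; y[4] = 1×5 + 3×5 + 5×5 + 4×4 + 2×1 = 63. Result: [69, 62, 52, 54, 63]

[69, 62, 52, 54, 63]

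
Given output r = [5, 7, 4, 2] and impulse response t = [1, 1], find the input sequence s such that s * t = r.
Deconvolve r=[5, 7, 4, 2] by t=[1, 1]. Since t[0]=1, solve forward: s[0] = r[0] / 1 = 5; s[1] = (r[1] - 5×1) / 1 = 2; s[2] = (r[2] - 2×1) / 1 = 2. So s = [5, 2, 2]. Check by forward convolution: r[0] = 5×1 = 5; r[1] = 5×1 + 2×1 = 7; r[2] = 2×1 + 2×1 = 4; r[3] = 2×1 = 2

[5, 2, 2]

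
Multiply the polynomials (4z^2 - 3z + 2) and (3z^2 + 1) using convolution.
Ascending coefficients: a = [2, -3, 4], b = [1, 0, 3]. c[0] = 2×1 = 2; c[1] = 2×0 + -3×1 = -3; c[2] = 2×3 + -3×0 + 4×1 = 10; c[3] = -3×3 + 4×0 = -9; c[4] = 4×3 = 12. Result coefficients: [2, -3, 10, -9, 12] → 12z^4 - 9z^3 + 10z^2 - 3z + 2

12z^4 - 9z^3 + 10z^2 - 3z + 2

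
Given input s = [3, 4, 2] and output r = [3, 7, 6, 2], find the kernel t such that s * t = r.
Output length 4 = len(s) + len(t) - 1 ⇒ len(t) = 2. Solve t forward using t[k] = (r[k] - Σ_{i≥1} s[i]·t[k-i]) / s[0]: t[0] = r[0] / s[0] = 3 / 3 = 1; t[1] = (r[1] - 4×1) / s[0] = (7 - 4×1) / 3 = 1. So t = [1, 1]. Forward-check [3, 4, 2] * [1, 1]: r[0] = 3×1 = 3; r[1] = 3×1 + 4×1 = 7; r[2] = 4×1 + 2×1 = 6; r[3] = 2×1 = 2 → [3, 7, 6, 2] ✓

[1, 1]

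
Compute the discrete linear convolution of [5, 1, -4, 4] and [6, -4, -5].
y[0] = 5×6 = 30; y[1] = 5×-4 + 1×6 = -14; y[2] = 5×-5 + 1×-4 + -4×6 = -53; y[3] = 1×-5 + -4×-4 + 4×6 = 35; y[4] = -4×-5 + 4×-4 = 4; y[5] = 4×-5 = -20

[30, -14, -53, 35, 4, -20]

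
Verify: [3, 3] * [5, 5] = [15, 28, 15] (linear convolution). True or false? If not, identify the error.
Recompute linear convolution of [3, 3] and [5, 5]: y[0] = 3×5 = 15; y[1] = 3×5 + 3×5 = 30; y[2] = 3×5 = 15 → [15, 30, 15]. Compare to given [15, 28, 15]: they differ at index 1: given 28, correct 30, so answer: No

No. Error at index 1: given 28, correct 30.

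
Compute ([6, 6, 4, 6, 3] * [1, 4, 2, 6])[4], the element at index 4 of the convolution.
Use y[k] = Σ_i a[i]·b[k-i] at k=4. y[4] = 6×6 + 4×2 + 6×4 + 3×1 = 71

71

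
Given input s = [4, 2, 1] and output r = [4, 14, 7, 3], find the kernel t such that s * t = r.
Output length 4 = len(s) + len(t) - 1 ⇒ len(t) = 2. Solve t forward using t[k] = (r[k] - Σ_{i≥1} s[i]·t[k-i]) / s[0]: t[0] = r[0] / s[0] = 4 / 4 = 1; t[1] = (r[1] - 2×1) / s[0] = (14 - 2×1) / 4 = 3. So t = [1, 3]. Forward-check [4, 2, 1] * [1, 3]: r[0] = 4×1 = 4; r[1] = 4×3 + 2×1 = 14; r[2] = 2×3 + 1×1 = 7; r[3] = 1×3 = 3 → [4, 14, 7, 3] ✓

[1, 3]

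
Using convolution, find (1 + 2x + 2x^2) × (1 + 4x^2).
Ascending coefficients: a = [1, 2, 2], b = [1, 0, 4]. c[0] = 1×1 = 1; c[1] = 1×0 + 2×1 = 2; c[2] = 1×4 + 2×0 + 2×1 = 6; c[3] = 2×4 + 2×0 = 8; c[4] = 2×4 = 8. Result coefficients: [1, 2, 6, 8, 8] → 1 + 2x + 6x^2 + 8x^3 + 8x^4

1 + 2x + 6x^2 + 8x^3 + 8x^4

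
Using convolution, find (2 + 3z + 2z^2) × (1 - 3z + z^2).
Ascending coefficients: a = [2, 3, 2], b = [1, -3, 1]. c[0] = 2×1 = 2; c[1] = 2×-3 + 3×1 = -3; c[2] = 2×1 + 3×-3 + 2×1 = -5; c[3] = 3×1 + 2×-3 = -3; c[4] = 2×1 = 2. Result coefficients: [2, -3, -5, -3, 2] → 2 - 3z - 5z^2 - 3z^3 + 2z^4

2 - 3z - 5z^2 - 3z^3 + 2z^4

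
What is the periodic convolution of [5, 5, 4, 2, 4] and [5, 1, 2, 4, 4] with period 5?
Use y[k] = Σ_j a[j]·b[(k-j) mod 5]. y[0] = 5×5 + 5×4 + 4×4 + 2×2 + 4×1 = 69; y[1] = 5×1 + 5×5 + 4×4 + 2×4 + 4×2 = 62; y[2] = 5×2 + 5×1 + 4×5 + 2×4 + 4×4 = 59; y[3] = 5×4 + 5×2 + 4×1 + 2×5 + 4×4 = 60; y[4] = 5×4 + 5×4 + 4×2 + 2×1 + 4×5 = 70. Result: [69, 62, 59, 60, 70]

[69, 62, 59, 60, 70]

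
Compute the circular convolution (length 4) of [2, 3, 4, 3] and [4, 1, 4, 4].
Use y[k] = Σ_j a[j]·b[(k-j) mod 4]. y[0] = 2×4 + 3×4 + 4×4 + 3×1 = 39; y[1] = 2×1 + 3×4 + 4×4 + 3×4 = 42; y[2] = 2×4 + 3×1 + 4×4 + 3×4 = 39; y[3] = 2×4 + 3×4 + 4×1 + 3×4 = 36. Result: [39, 42, 39, 36]

[39, 42, 39, 36]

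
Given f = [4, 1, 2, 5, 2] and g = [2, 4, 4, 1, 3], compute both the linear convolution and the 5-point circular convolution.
Linear: y_lin[0] = 4×2 = 8; y_lin[1] = 4×4 + 1×2 = 18; y_lin[2] = 4×4 + 1×4 + 2×2 = 24; y_lin[3] = 4×1 + 1×4 + 2×4 + 5×2 = 26; y_lin[4] = 4×3 + 1×1 + 2×4 + 5×4 + 2×2 = 45; y_lin[5] = 1×3 + 2×1 + 5×4 + 2×4 = 33; y_lin[6] = 2×3 + 5×1 + 2×4 = 19; y_lin[7] = 5×3 + 2×1 = 17; y_lin[8] = 2×3 = 6 → [8, 18, 24, 26, 45, 33, 19, 17, 6]. Circular (length 5): y[0] = 4×2 + 1×3 + 2×1 + 5×4 + 2×4 = 41; y[1] = 4×4 + 1×2 + 2×3 + 5×1 + 2×4 = 37; y[2] = 4×4 + 1×4 + 2×2 + 5×3 + 2×1 = 41; y[3] = 4×1 + 1×4 + 2×4 + 5×2 + 2×3 = 32; y[4] = 4×3 + 1×1 + 2×4 + 5×4 + 2×2 = 45 → [41, 37, 41, 32, 45]

Linear: [8, 18, 24, 26, 45, 33, 19, 17, 6], Circular: [41, 37, 41, 32, 45]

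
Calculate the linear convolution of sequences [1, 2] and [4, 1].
y[0] = 1×4 = 4; y[1] = 1×1 + 2×4 = 9; y[2] = 2×1 = 2

[4, 9, 2]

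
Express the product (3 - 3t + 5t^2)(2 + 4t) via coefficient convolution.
Ascending coefficients: a = [3, -3, 5], b = [2, 4]. c[0] = 3×2 = 6; c[1] = 3×4 + -3×2 = 6; c[2] = -3×4 + 5×2 = -2; c[3] = 5×4 = 20. Result coefficients: [6, 6, -2, 20] → 6 + 6t - 2t^2 + 20t^3

6 + 6t - 2t^2 + 20t^3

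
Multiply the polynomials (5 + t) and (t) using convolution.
Ascending coefficients: a = [5, 1], b = [0, 1]. c[0] = 5×0 = 0; c[1] = 5×1 + 1×0 = 5; c[2] = 1×1 = 1. Result coefficients: [0, 5, 1] → 5t + t^2

5t + t^2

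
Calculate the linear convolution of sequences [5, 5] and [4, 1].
y[0] = 5×4 = 20; y[1] = 5×1 + 5×4 = 25; y[2] = 5×1 = 5

[20, 25, 5]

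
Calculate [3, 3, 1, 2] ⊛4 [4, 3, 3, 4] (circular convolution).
Use y[k] = Σ_j x[j]·h[(k-j) mod 4]. y[0] = 3×4 + 3×4 + 1×3 + 2×3 = 33; y[1] = 3×3 + 3×4 + 1×4 + 2×3 = 31; y[2] = 3×3 + 3×3 + 1×4 + 2×4 = 30; y[3] = 3×4 + 3×3 + 1×3 + 2×4 = 32. Result: [33, 31, 30, 32]

[33, 31, 30, 32]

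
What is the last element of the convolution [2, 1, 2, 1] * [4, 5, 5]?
Use y[k] = Σ_i a[i]·b[k-i] at k=5. y[5] = 1×5 = 5

5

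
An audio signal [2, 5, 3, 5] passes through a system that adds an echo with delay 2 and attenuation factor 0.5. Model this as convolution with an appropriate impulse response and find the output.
Direct-path + delayed-attenuated-path model → impulse response h = [1, 0, 0.5] (1 at lag 0, 0.5 at lag 2). Output y[n] = x[n] + 0.5·x[n - 2] (with x[n] = 0 outside 0..3): y[0] = 2 + 0.5×0 = 2; y[1] = 5 + 0.5×0 = 5; y[2] = 3 + 0.5×2 = 4.0; y[3] = 5 + 0.5×5 = 7.5; y[4] = 0 + 0.5×3 = 1.5; y[5] = 0 + 0.5×5 = 2.5. So y = [2, 5, 4.0, 7.5, 1.5, 2.5]

[2, 5, 4.0, 7.5, 1.5, 2.5]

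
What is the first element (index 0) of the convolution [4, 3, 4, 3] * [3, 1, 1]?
Use y[k] = Σ_i a[i]·b[k-i] at k=0. y[0] = 4×3 = 12

12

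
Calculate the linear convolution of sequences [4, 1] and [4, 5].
y[0] = 4×4 = 16; y[1] = 4×5 + 1×4 = 24; y[2] = 1×5 = 5

[16, 24, 5]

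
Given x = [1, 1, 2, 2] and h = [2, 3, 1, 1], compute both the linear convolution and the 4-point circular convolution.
Linear: y_lin[0] = 1×2 = 2; y_lin[1] = 1×3 + 1×2 = 5; y_lin[2] = 1×1 + 1×3 + 2×2 = 8; y_lin[3] = 1×1 + 1×1 + 2×3 + 2×2 = 12; y_lin[4] = 1×1 + 2×1 + 2×3 = 9; y_lin[5] = 2×1 + 2×1 = 4; y_lin[6] = 2×1 = 2 → [2, 5, 8, 12, 9, 4, 2]. Circular (length 4): y[0] = 1×2 + 1×1 + 2×1 + 2×3 = 11; y[1] = 1×3 + 1×2 + 2×1 + 2×1 = 9; y[2] = 1×1 + 1×3 + 2×2 + 2×1 = 10; y[3] = 1×1 + 1×1 + 2×3 + 2×2 = 12 → [11, 9, 10, 12]

Linear: [2, 5, 8, 12, 9, 4, 2], Circular: [11, 9, 10, 12]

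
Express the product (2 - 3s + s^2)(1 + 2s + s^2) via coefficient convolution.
Ascending coefficients: a = [2, -3, 1], b = [1, 2, 1]. c[0] = 2×1 = 2; c[1] = 2×2 + -3×1 = 1; c[2] = 2×1 + -3×2 + 1×1 = -3; c[3] = -3×1 + 1×2 = -1; c[4] = 1×1 = 1. Result coefficients: [2, 1, -3, -1, 1] → 2 + s - 3s^2 - s^3 + s^4

2 + s - 3s^2 - s^3 + s^4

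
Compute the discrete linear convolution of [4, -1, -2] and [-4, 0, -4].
y[0] = 4×-4 = -16; y[1] = 4×0 + -1×-4 = 4; y[2] = 4×-4 + -1×0 + -2×-4 = -8; y[3] = -1×-4 + -2×0 = 4; y[4] = -2×-4 = 8

[-16, 4, -8, 4, 8]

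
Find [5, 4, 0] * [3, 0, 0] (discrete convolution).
y[0] = 5×3 = 15; y[1] = 5×0 + 4×3 = 12; y[2] = 5×0 + 4×0 + 0×3 = 0; y[3] = 4×0 + 0×0 = 0; y[4] = 0×0 = 0

[15, 12, 0, 0, 0]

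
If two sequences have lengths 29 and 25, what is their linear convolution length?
Linear/full convolution length: m + n - 1 = 29 + 25 - 1 = 53

53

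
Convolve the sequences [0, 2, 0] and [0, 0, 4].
y[0] = 0×0 = 0; y[1] = 0×0 + 2×0 = 0; y[2] = 0×4 + 2×0 + 0×0 = 0; y[3] = 2×4 + 0×0 = 8; y[4] = 0×4 = 0

[0, 0, 0, 8, 0]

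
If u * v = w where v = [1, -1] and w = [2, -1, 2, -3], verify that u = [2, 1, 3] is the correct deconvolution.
Forward-compute [2, 1, 3] * [1, -1]: w[0] = 2×1 = 2; w[1] = 2×-1 + 1×1 = -1; w[2] = 1×-1 + 3×1 = 2; w[3] = 3×-1 = -3 → [2, -1, 2, -3]. Matches given w = [2, -1, 2, -3], so verified.

Verified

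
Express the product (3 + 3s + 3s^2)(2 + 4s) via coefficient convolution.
Ascending coefficients: a = [3, 3, 3], b = [2, 4]. c[0] = 3×2 = 6; c[1] = 3×4 + 3×2 = 18; c[2] = 3×4 + 3×2 = 18; c[3] = 3×4 = 12. Result coefficients: [6, 18, 18, 12] → 6 + 18s + 18s^2 + 12s^3

6 + 18s + 18s^2 + 12s^3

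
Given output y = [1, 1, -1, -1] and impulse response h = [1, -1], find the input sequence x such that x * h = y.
Deconvolve y=[1, 1, -1, -1] by h=[1, -1]. Since h[0]=1, solve forward: x[0] = y[0] / 1 = 1; x[1] = (y[1] - 1×-1) / 1 = 2; x[2] = (y[2] - 2×-1) / 1 = 1. So x = [1, 2, 1]. Check by forward convolution: y[0] = 1×1 = 1; y[1] = 1×-1 + 2×1 = 1; y[2] = 2×-1 + 1×1 = -1; y[3] = 1×-1 = -1

[1, 2, 1]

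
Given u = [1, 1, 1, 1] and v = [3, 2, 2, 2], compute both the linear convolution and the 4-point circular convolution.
Linear: y_lin[0] = 1×3 = 3; y_lin[1] = 1×2 + 1×3 = 5; y_lin[2] = 1×2 + 1×2 + 1×3 = 7; y_lin[3] = 1×2 + 1×2 + 1×2 + 1×3 = 9; y_lin[4] = 1×2 + 1×2 + 1×2 = 6; y_lin[5] = 1×2 + 1×2 = 4; y_lin[6] = 1×2 = 2 → [3, 5, 7, 9, 6, 4, 2]. Circular (length 4): y[0] = 1×3 + 1×2 + 1×2 + 1×2 = 9; y[1] = 1×2 + 1×3 + 1×2 + 1×2 = 9; y[2] = 1×2 + 1×2 + 1×3 + 1×2 = 9; y[3] = 1×2 + 1×2 + 1×2 + 1×3 = 9 → [9, 9, 9, 9]

Linear: [3, 5, 7, 9, 6, 4, 2], Circular: [9, 9, 9, 9]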